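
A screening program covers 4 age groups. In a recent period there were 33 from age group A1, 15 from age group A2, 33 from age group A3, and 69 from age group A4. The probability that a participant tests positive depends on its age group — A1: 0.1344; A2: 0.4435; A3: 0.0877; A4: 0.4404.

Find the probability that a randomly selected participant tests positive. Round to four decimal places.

0.2958

Total: 33 + 15 + 33 + 69 = 150.
P(A1) = 33/150 = 0.22. P(A2) = 15/150 = 0.1. P(A3) = 33/150 = 0.22. P(A4) = 69/150 = 0.46.
Using total probability over the partition,
P(T) = P(T|A1)·P(A1) + P(T|A2)·P(A2) + P(T|A3)·P(A3) + P(T|A4)·P(A4)
      = 0.1344·0.22 + 0.4435·0.1 + 0.0877·0.22 + 0.4404·0.46
      = 0.029568 + 0.04435 + 0.019294 + 0.202584 = 0.295796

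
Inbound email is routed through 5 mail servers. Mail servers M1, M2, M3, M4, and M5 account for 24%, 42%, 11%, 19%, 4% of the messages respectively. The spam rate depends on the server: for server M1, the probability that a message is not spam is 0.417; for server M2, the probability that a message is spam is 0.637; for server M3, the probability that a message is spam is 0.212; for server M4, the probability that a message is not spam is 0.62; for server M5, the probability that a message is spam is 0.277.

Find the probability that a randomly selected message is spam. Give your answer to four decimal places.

P(S|M1) = 1 − 0.417 = 0.583.
P(S|M4) = 1 − 0.62 = 0.38.
Summing over the partition,
P(S) = P(S|M1)·P(M1) + P(S|M2)·P(M2) + P(S|M3)·P(M3) + P(S|M4)·P(M4) + P(S|M5)·P(M5)
      = 0.583·0.24 + 0.637·0.42 + 0.212·0.11 + 0.38·0.19 + 0.277·0.04
      = 0.13992 + 0.26754 + 0.02332 + 0.0722 + 0.01108 = 0.51406

P(S) ≈ 0.5141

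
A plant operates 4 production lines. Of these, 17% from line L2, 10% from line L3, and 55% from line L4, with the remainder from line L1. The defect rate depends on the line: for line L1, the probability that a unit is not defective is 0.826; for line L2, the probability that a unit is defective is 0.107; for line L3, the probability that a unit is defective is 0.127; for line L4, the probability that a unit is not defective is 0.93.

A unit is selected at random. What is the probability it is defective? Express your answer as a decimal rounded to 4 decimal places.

P(L1) = 1 − (0.17 + 0.1 + 0.55) = 0.18.
P(D|L1) = 1 − 0.826 = 0.174.
P(D|L4) = 1 − 0.93 = 0.07.
P(D) = P(D|L1)·P(L1) + P(D|L2)·P(L2) + P(D|L3)·P(L3) + P(D|L4)·P(L4)
      = 0.174·0.18 + 0.107·0.17 + 0.127·0.1 + 0.07·0.55
      = 0.03132 + 0.01819 + 0.0127 + 0.0385 = 0.10071

0.1007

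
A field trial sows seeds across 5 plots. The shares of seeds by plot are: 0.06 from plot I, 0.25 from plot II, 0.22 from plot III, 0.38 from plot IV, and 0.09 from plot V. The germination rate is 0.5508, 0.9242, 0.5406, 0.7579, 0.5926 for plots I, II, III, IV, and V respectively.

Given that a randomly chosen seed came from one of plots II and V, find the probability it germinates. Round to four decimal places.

P(G|S) ≈ 0.8364

Let S = {II, V}.
P(S) = 0.25 + 0.09 = 0.34.
P(G ∩ S) = 0.9242·0.25 + 0.5926·0.09 = 0.23105 + 0.053334 = 0.284384.
P(G | S) = 0.284384 / 0.34 = 0.836424…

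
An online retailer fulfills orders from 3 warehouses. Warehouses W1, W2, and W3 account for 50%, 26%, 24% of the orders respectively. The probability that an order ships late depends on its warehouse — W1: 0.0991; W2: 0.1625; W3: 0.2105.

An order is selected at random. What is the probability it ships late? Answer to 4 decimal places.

P(L) = P(L|W1)·P(W1) + P(L|W2)·P(W2) + P(L|W3)·P(W3)
      = 0.0991·0.5 + 0.1625·0.26 + 0.2105·0.24
      = 0.04955 + 0.04225 + 0.05052 = 0.14232

P(L) ≈ 0.1423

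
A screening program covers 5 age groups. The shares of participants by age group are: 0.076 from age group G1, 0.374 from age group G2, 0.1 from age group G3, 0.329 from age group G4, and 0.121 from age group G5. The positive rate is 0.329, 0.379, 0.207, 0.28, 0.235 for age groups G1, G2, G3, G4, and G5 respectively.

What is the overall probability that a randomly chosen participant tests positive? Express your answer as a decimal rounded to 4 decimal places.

P(T) ≈ 0.3080

P(T) = P(T|G1)·P(G1) + P(T|G2)·P(G2) + P(T|G3)·P(G3) + P(T|G4)·P(G4) + P(T|G5)·P(G5)
      = 0.329·0.076 + 0.379·0.374 + 0.207·0.1 + 0.28·0.329 + 0.235·0.121
      = 0.025004 + 0.141746 + 0.0207 + 0.09212 + 0.028435 = 0.308005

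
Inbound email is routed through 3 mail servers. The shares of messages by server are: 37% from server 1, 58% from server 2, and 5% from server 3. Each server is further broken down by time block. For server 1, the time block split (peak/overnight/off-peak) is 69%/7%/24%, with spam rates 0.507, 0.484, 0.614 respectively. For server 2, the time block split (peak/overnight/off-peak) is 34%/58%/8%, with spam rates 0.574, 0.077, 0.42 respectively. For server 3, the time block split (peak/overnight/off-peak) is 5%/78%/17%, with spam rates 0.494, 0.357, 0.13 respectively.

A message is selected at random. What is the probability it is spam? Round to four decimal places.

0.3713

P(S|1) = 0.69·0.507 + 0.07·0.484 + 0.24·0.614 = 0.34983 + 0.03388 + 0.14736 = 0.53107
P(S|2) = 0.34·0.574 + 0.58·0.077 + 0.08·0.42 = 0.19516 + 0.04466 + 0.0336 = 0.27342
P(S|3) = 0.05·0.494 + 0.78·0.357 + 0.17·0.13 = 0.0247 + 0.27846 + 0.0221 = 0.32526
By total probability over the outer partition,
P(S) = 0.37·0.53107 + 0.58·0.27342 + 0.05·0.32526
      = 0.1964959 + 0.1585836 + 0.016263 = 0.3713425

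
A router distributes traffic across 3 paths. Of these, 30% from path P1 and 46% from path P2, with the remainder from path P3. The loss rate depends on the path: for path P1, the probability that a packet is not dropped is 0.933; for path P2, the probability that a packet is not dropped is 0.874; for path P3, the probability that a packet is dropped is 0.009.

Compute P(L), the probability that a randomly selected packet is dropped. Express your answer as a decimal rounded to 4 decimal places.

P(P3) = 1 − (0.3 + 0.46) = 0.24.
P(L|P1) = 1 − 0.933 = 0.067.
P(L|P2) = 1 − 0.874 = 0.126.
Summing over the partition,
P(L) = P(L|P1)·P(P1) + P(L|P2)·P(P2) + P(L|P3)·P(P3)
      = 0.067·0.3 + 0.126·0.46 + 0.009·0.24
      = 0.0201 + 0.05796 + 0.00216 = 0.08022

0.0802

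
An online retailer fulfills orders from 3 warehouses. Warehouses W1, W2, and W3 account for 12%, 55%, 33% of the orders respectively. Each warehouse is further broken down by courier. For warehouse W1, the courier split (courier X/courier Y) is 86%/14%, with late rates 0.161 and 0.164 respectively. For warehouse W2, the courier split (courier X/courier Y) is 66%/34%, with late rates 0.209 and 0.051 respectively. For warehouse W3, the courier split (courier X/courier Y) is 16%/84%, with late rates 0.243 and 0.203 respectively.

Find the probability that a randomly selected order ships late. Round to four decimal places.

P(L) ≈ 0.1739

P(L|W1) = 0.86·0.161 + 0.14·0.164 = 0.13846 + 0.02296 = 0.16142
P(L|W2) = 0.66·0.209 + 0.34·0.051 = 0.13794 + 0.01734 = 0.15528
P(L|W3) = 0.16·0.243 + 0.84·0.203 = 0.03888 + 0.17052 = 0.2094
Then overall,
P(L) = 0.12·0.16142 + 0.55·0.15528 + 0.33·0.2094
      = 0.0193704 + 0.085404 + 0.069102 = 0.1738764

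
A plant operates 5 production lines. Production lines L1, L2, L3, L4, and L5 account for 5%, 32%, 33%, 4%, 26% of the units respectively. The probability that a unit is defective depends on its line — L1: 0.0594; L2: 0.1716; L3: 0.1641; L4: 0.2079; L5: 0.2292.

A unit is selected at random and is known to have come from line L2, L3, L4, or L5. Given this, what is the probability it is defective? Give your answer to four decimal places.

Let S = {L2, L3, L4, L5}.
P(S) = 0.32 + 0.33 + 0.04 + 0.26 = 0.95.
P(D ∩ S) = 0.1716·0.32 + 0.1641·0.33 + 0.2079·0.04 + 0.2292·0.26 = 0.054912 + 0.054153 + 0.008316 + 0.059592 = 0.176973.
P(D | S) = 0.176973 / 0.95 = 0.186287…

P(D|S) ≈ 0.1863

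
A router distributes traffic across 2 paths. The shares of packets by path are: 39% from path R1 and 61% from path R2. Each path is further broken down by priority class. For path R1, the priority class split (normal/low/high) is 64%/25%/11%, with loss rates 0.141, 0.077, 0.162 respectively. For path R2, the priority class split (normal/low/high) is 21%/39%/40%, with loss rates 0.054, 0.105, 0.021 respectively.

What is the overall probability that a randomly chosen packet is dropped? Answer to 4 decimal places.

0.0867

P(L|R1) = 0.64·0.141 + 0.25·0.077 + 0.11·0.162 = 0.09024 + 0.01925 + 0.01782 = 0.12731
P(L|R2) = 0.21·0.054 + 0.39·0.105 + 0.4·0.021 = 0.01134 + 0.04095 + 0.0084 = 0.06069
Then overall,
P(L) = 0.39·0.12731 + 0.61·0.06069
      = 0.0496509 + 0.0370209 = 0.0866718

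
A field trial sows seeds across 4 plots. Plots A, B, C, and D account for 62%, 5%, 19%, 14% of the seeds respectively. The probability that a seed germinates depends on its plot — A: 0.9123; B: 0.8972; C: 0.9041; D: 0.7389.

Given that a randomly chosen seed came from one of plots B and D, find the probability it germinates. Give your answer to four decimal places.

P(G|S) ≈ 0.7806

Let S = {B, D}.
P(S) = 0.05 + 0.14 = 0.19.
P(G ∩ S) = 0.8972·0.05 + 0.7389·0.14 = 0.04486 + 0.103446 = 0.148306.
P(G | S) = 0.148306 / 0.19 = 0.780558…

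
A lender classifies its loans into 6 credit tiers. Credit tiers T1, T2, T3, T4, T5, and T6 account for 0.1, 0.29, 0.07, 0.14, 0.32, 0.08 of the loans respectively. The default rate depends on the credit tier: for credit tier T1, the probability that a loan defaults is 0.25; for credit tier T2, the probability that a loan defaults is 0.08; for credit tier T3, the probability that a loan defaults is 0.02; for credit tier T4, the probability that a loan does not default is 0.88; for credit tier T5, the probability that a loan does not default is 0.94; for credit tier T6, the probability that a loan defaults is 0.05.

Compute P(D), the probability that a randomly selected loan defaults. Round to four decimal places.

P(D|T4) = 1 − 0.88 = 0.12.
P(D|T5) = 1 − 0.94 = 0.06.
P(D) = P(D|T1)·P(T1) + P(D|T2)·P(T2) + P(D|T3)·P(T3) + P(D|T4)·P(T4) + P(D|T5)·P(T5) + P(D|T6)·P(T6)
      = 0.25·0.1 + 0.08·0.29 + 0.02·0.07 + 0.12·0.14 + 0.06·0.32 + 0.05·0.08
      = 0.025 + 0.0232 + 0.0014 + 0.0168 + 0.0192 + 0.004 = 0.0896

0.0896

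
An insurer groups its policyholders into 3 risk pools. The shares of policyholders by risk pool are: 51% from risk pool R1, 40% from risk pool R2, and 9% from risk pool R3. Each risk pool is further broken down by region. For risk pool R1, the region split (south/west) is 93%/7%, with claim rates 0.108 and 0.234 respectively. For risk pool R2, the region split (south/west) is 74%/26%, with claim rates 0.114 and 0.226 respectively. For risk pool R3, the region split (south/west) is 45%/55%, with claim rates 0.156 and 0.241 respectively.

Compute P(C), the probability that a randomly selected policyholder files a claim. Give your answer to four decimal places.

P(C|R1) = 0.93·0.108 + 0.07·0.234 = 0.10044 + 0.01638 = 0.11682
P(C|R2) = 0.74·0.114 + 0.26·0.226 = 0.08436 + 0.05876 = 0.14312
P(C|R3) = 0.45·0.156 + 0.55·0.241 = 0.0702 + 0.13255 = 0.20275
By total probability over the outer partition,
P(C) = 0.51·0.11682 + 0.4·0.14312 + 0.09·0.20275
      = 0.0595782 + 0.057248 + 0.0182475 = 0.1350737

0.1351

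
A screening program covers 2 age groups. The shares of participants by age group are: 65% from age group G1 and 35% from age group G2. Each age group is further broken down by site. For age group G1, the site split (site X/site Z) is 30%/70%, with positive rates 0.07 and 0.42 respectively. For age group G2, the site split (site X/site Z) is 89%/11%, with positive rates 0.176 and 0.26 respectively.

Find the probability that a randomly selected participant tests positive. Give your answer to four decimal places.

P(T|G1) = 0.3·0.07 + 0.7·0.42 = 0.021 + 0.294 = 0.315
P(T|G2) = 0.89·0.176 + 0.11·0.26 = 0.15664 + 0.0286 = 0.18524
By total probability over the outer partition,
P(T) = 0.65·0.315 + 0.35·0.18524
      = 0.20475 + 0.064834 = 0.269584

P(T) ≈ 0.2696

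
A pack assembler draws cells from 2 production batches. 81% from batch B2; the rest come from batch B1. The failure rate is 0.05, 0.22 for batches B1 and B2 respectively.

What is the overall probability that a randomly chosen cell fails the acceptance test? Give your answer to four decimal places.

P(B1) = 1 − (0.81) = 0.19.
Using total probability over the partition,
P(F) = P(F|B1)·P(B1) + P(F|B2)·P(B2)
      = 0.05·0.19 + 0.22·0.81
      = 0.0095 + 0.1782 = 0.1877

0.1877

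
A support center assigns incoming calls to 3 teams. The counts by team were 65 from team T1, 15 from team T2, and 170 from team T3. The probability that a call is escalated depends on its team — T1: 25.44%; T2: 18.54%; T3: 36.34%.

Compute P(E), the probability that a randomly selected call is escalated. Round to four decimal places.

P(E) ≈ 0.3244

Total: 65 + 15 + 170 = 250.
P(T1) = 65/250 = 0.26. P(T2) = 15/250 = 0.06. P(T3) = 170/250 = 0.68.
Summing over the partition,
P(E) = P(E|T1)·P(T1) + P(E|T2)·P(T2) + P(E|T3)·P(T3)
      = 0.2544·0.26 + 0.1854·0.06 + 0.3634·0.68
      = 0.066144 + 0.011124 + 0.247112 = 0.32438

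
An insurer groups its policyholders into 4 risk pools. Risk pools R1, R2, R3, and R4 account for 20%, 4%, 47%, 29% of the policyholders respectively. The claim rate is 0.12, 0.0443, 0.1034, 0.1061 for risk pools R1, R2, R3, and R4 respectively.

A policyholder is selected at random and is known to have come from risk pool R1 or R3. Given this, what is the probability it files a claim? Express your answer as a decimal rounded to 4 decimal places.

Let S = {R1, R3}.
P(S) = 0.2 + 0.47 = 0.67.
P(C ∩ S) = 0.12·0.2 + 0.1034·0.47 = 0.024 + 0.048598 = 0.072598.
P(C | S) = 0.072598 / 0.67 = 0.108355…

P(C|S) ≈ 0.1084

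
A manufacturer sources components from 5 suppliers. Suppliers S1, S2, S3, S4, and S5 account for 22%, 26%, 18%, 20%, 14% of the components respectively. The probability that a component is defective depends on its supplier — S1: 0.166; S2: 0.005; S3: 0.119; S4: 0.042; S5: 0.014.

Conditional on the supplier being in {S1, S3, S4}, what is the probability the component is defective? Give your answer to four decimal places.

0.1106

Let S = {S1, S3, S4}.
P(S) = 0.22 + 0.18 + 0.2 = 0.6.
P(D ∩ S) = 0.166·0.22 + 0.119·0.18 + 0.042·0.2 = 0.03652 + 0.02142 + 0.0084 = 0.06634.
P(D | S) = 0.06634 / 0.6 = 0.110567…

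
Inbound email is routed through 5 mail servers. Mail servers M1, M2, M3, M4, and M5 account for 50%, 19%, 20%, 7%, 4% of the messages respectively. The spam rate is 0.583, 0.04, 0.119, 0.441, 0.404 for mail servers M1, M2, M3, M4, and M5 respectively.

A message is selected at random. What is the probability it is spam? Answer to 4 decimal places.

Using total probability over the partition,
P(S) = P(S|M1)·P(M1) + P(S|M2)·P(M2) + P(S|M3)·P(M3) + P(S|M4)·P(M4) + P(S|M5)·P(M5)
      = 0.583·0.5 + 0.04·0.19 + 0.119·0.2 + 0.441·0.07 + 0.404·0.04
      = 0.2915 + 0.0076 + 0.0238 + 0.03087 + 0.01616 = 0.36993

P(S) ≈ 0.3699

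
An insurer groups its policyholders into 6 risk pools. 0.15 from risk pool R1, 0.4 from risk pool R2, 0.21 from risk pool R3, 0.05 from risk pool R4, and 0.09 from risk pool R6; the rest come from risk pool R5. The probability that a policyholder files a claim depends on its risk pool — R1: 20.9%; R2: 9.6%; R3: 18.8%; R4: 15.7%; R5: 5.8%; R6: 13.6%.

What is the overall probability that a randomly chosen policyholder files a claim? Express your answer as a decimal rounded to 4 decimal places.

P(C) ≈ 0.1351

P(R5) = 1 − (0.15 + 0.4 + 0.21 + 0.05 + 0.09) = 0.1.
By the law of total probability,
P(C) = P(C|R1)·P(R1) + P(C|R2)·P(R2) + P(C|R3)·P(R3) + P(C|R4)·P(R4) + P(C|R5)·P(R5) + P(C|R6)·P(R6)
      = 0.209·0.15 + 0.096·0.4 + 0.188·0.21 + 0.157·0.05 + 0.058·0.1 + 0.136·0.09
      = 0.03135 + 0.0384 + 0.03948 + 0.00785 + 0.0058 + 0.01224 = 0.13512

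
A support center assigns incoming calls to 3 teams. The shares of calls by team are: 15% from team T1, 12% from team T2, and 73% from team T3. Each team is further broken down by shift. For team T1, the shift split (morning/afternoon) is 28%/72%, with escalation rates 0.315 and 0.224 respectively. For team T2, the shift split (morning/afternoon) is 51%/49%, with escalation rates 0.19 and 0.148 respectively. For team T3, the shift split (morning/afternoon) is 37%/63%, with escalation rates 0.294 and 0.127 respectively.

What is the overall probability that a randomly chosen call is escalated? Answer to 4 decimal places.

P(E|T1) = 0.28·0.315 + 0.72·0.224 = 0.0882 + 0.16128 = 0.24948
P(E|T2) = 0.51·0.19 + 0.49·0.148 = 0.0969 + 0.07252 = 0.16942
P(E|T3) = 0.37·0.294 + 0.63·0.127 = 0.10878 + 0.08001 = 0.18879
Then overall,
P(E) = 0.15·0.24948 + 0.12·0.16942 + 0.73·0.18879
      = 0.037422 + 0.0203304 + 0.1378167 = 0.1955691

P(E) ≈ 0.1956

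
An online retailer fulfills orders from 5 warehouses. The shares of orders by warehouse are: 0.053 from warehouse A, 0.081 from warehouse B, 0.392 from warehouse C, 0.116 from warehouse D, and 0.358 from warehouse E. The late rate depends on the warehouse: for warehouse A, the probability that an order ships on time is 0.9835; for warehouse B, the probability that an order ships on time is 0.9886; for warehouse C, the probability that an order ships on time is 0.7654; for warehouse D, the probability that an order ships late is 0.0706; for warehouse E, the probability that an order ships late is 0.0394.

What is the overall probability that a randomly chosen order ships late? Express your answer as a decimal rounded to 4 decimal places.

P(L|A) = 1 − 0.9835 = 0.0165.
P(L|B) = 1 − 0.9886 = 0.0114.
P(L|C) = 1 − 0.7654 = 0.2346.
Summing over the partition,
P(L) = P(L|A)·P(A) + P(L|B)·P(B) + P(L|C)·P(C) + P(L|D)·P(D) + P(L|E)·P(E)
      = 0.0165·0.053 + 0.0114·0.081 + 0.2346·0.392 + 0.0706·0.116 + 0.0394·0.358
      = 0.0008745 + 0.0009234 + 0.0919632 + 0.0081896 + 0.0141052 = 0.1160559

P(L) ≈ 0.1161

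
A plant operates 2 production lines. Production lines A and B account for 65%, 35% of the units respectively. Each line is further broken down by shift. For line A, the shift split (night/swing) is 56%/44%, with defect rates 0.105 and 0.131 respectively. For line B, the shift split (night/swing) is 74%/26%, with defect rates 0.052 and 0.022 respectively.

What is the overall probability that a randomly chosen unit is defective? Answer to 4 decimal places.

0.0912

P(D|A) = 0.56·0.105 + 0.44·0.131 = 0.0588 + 0.05764 = 0.11644
P(D|B) = 0.74·0.052 + 0.26·0.022 = 0.03848 + 0.00572 = 0.0442
Then overall,
P(D) = 0.65·0.11644 + 0.35·0.0442
      = 0.075686 + 0.01547 = 0.091156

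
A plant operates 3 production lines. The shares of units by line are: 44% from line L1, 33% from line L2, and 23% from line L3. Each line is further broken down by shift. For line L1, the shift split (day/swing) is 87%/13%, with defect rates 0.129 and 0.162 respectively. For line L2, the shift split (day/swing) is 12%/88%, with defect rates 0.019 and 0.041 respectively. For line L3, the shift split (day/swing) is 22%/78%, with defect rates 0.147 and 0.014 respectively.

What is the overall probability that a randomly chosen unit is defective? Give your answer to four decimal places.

P(D|L1) = 0.87·0.129 + 0.13·0.162 = 0.11223 + 0.02106 = 0.13329
P(D|L2) = 0.12·0.019 + 0.88·0.041 = 0.00228 + 0.03608 = 0.03836
P(D|L3) = 0.22·0.147 + 0.78·0.014 = 0.03234 + 0.01092 = 0.04326
Then overall,
P(D) = 0.44·0.13329 + 0.33·0.03836 + 0.23·0.04326
      = 0.0586476 + 0.0126588 + 0.0099498 = 0.0812562

P(D) ≈ 0.0813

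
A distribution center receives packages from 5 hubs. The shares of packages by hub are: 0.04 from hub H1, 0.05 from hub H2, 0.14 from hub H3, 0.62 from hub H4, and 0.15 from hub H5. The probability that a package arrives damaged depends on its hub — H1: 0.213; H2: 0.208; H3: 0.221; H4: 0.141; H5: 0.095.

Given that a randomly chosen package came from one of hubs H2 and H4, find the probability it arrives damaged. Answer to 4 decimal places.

P(D|S) ≈ 0.1460

Let S = {H2, H4}.
P(S) = 0.05 + 0.62 = 0.67.
P(D ∩ S) = 0.208·0.05 + 0.141·0.62 = 0.0104 + 0.08742 = 0.09782.
P(D | S) = 0.09782 / 0.67 = 0.146000…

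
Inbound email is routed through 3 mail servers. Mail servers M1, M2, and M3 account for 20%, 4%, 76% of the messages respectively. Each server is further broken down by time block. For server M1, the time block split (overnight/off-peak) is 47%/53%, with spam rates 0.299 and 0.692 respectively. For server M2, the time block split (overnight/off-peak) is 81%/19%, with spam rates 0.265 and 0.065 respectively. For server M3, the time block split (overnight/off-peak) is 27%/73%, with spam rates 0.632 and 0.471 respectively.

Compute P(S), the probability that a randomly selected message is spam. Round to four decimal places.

P(S) ≈ 0.5015

P(S|M1) = 0.47·0.299 + 0.53·0.692 = 0.14053 + 0.36676 = 0.50729
P(S|M2) = 0.81·0.265 + 0.19·0.065 = 0.21465 + 0.01235 = 0.227
P(S|M3) = 0.27·0.632 + 0.73·0.471 = 0.17064 + 0.34383 = 0.51447
Then overall,
P(S) = 0.2·0.50729 + 0.04·0.227 + 0.76·0.51447
      = 0.101458 + 0.00908 + 0.3909972 = 0.5015352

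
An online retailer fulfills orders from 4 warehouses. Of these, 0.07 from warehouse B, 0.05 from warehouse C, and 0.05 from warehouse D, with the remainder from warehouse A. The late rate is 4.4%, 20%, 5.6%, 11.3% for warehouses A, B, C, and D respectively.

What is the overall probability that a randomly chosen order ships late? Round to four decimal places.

P(L) ≈ 0.0590

P(A) = 1 − (0.07 + 0.05 + 0.05) = 0.83.
Using total probability over the partition,
P(L) = P(L|A)·P(A) + P(L|B)·P(B) + P(L|C)·P(C) + P(L|D)·P(D)
      = 0.044·0.83 + 0.2·0.07 + 0.056·0.05 + 0.113·0.05
      = 0.03652 + 0.014 + 0.0028 + 0.00565 = 0.05897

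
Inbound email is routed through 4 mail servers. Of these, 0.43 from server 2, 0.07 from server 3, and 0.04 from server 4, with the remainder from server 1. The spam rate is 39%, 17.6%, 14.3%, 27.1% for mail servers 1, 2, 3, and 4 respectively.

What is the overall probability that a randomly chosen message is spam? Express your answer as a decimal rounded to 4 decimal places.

0.2759

P(1) = 1 − (0.43 + 0.07 + 0.04) = 0.46.
P(S) = P(S|1)·P(1) + P(S|2)·P(2) + P(S|3)·P(3) + P(S|4)·P(4)
      = 0.39·0.46 + 0.176·0.43 + 0.143·0.07 + 0.271·0.04
      = 0.1794 + 0.07568 + 0.01001 + 0.01084 = 0.27593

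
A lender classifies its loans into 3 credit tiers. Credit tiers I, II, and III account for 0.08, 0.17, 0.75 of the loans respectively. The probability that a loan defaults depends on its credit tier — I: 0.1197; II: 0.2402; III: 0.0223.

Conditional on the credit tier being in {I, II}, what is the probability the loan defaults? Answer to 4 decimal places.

Let S = {I, II}.
P(S) = 0.08 + 0.17 = 0.25.
P(D ∩ S) = 0.1197·0.08 + 0.2402·0.17 = 0.009576 + 0.040834 = 0.05041.
P(D | S) = 0.05041 / 0.25 = 0.201640…

0.2016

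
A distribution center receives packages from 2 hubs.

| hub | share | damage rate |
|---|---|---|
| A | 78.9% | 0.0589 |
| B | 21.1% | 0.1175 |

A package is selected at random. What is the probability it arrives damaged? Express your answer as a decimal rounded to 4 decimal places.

P(D) ≈ 0.0713

P(D) = P(D|A)·P(A) + P(D|B)·P(B)
      = 0.0589·0.789 + 0.1175·0.211
      = 0.0464721 + 0.0247925 = 0.0712646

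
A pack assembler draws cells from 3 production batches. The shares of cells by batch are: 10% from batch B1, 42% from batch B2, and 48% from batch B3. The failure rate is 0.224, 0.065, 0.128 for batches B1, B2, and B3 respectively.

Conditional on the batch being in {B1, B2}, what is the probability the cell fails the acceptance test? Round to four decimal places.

Let S = {B1, B2}.
P(S) = 0.1 + 0.42 = 0.52.
P(F ∩ S) = 0.224·0.1 + 0.065·0.42 = 0.0224 + 0.0273 = 0.0497.
P(F | S) = 0.0497 / 0.52 = 0.095577…

0.0956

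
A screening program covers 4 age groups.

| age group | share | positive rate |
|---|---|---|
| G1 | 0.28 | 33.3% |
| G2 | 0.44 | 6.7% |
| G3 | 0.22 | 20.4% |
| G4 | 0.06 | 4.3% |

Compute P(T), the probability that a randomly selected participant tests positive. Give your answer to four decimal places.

P(T) ≈ 0.1702

P(T) = P(T|G1)·P(G1) + P(T|G2)·P(G2) + P(T|G3)·P(G3) + P(T|G4)·P(G4)
      = 0.333·0.28 + 0.067·0.44 + 0.204·0.22 + 0.043·0.06
      = 0.09324 + 0.02948 + 0.04488 + 0.00258 = 0.17018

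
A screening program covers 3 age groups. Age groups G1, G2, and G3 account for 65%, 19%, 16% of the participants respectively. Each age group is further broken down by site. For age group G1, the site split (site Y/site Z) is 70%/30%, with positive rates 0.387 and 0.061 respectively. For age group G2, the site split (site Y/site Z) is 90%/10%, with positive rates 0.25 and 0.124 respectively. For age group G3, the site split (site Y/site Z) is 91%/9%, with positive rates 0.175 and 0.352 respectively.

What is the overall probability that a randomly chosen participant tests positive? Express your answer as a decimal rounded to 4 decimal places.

P(T|G1) = 0.7·0.387 + 0.3·0.061 = 0.2709 + 0.0183 = 0.2892
P(T|G2) = 0.9·0.25 + 0.1·0.124 = 0.225 + 0.0124 = 0.2374
P(T|G3) = 0.91·0.175 + 0.09·0.352 = 0.15925 + 0.03168 = 0.19093
By total probability over the outer partition,
P(T) = 0.65·0.2892 + 0.19·0.2374 + 0.16·0.19093
      = 0.18798 + 0.045106 + 0.0305488 = 0.2636348

P(T) ≈ 0.2636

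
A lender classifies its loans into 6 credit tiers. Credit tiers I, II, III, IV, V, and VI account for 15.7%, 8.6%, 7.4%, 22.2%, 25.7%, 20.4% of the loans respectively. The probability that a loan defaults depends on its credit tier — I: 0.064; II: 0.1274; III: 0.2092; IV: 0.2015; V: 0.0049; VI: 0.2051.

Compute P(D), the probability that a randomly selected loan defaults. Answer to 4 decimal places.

P(D) ≈ 0.1243

Using total probability over the partition,
P(D) = P(D|I)·P(I) + P(D|II)·P(II) + P(D|III)·P(III) + P(D|IV)·P(IV) + P(D|V)·P(V) + P(D|VI)·P(VI)
      = 0.064·0.157 + 0.1274·0.086 + 0.2092·0.074 + 0.2015·0.222 + 0.0049·0.257 + 0.2051·0.204
      = 0.010048 + 0.0109564 + 0.0154808 + 0.044733 + 0.0012593 + 0.0418404 = 0.1243179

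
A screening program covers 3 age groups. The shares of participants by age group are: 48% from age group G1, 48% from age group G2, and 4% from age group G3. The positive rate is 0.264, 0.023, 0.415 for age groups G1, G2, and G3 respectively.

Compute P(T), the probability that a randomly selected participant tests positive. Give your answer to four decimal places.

P(T) ≈ 0.1544

Using total probability over the partition,
P(T) = P(T|G1)·P(G1) + P(T|G2)·P(G2) + P(T|G3)·P(G3)
      = 0.264·0.48 + 0.023·0.48 + 0.415·0.04
      = 0.12672 + 0.01104 + 0.0166 = 0.15436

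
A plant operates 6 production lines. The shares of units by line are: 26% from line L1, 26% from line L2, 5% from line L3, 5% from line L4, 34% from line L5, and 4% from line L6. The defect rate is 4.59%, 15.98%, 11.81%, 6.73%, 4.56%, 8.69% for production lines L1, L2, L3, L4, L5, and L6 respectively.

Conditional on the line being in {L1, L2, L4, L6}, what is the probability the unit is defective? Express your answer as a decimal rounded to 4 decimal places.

P(D|S) ≈ 0.0989

Let S = {L1, L2, L4, L6}.
P(S) = 0.26 + 0.26 + 0.05 + 0.04 = 0.61.
P(D ∩ S) = 0.0459·0.26 + 0.1598·0.26 + 0.0673·0.05 + 0.0869·0.04 = 0.011934 + 0.041548 + 0.003365 + 0.003476 = 0.060323.
P(D | S) = 0.060323 / 0.61 = 0.098890…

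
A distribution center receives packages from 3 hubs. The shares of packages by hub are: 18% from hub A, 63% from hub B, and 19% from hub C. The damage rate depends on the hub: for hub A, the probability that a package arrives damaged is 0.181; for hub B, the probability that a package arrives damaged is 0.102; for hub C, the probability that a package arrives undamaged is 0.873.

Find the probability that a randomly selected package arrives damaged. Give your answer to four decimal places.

P(D|C) = 1 − 0.873 = 0.127.
Summing over the partition,
P(D) = P(D|A)·P(A) + P(D|B)·P(B) + P(D|C)·P(C)
      = 0.181·0.18 + 0.102·0.63 + 0.127·0.19
      = 0.03258 + 0.06426 + 0.02413 = 0.12097

0.1210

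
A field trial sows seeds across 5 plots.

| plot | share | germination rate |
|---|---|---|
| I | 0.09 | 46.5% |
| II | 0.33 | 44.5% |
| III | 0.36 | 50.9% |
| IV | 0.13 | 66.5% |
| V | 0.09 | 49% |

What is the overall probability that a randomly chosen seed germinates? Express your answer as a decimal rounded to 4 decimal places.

Using total probability over the partition,
P(G) = P(G|I)·P(I) + P(G|II)·P(II) + P(G|III)·P(III) + P(G|IV)·P(IV) + P(G|V)·P(V)
      = 0.465·0.09 + 0.445·0.33 + 0.509·0.36 + 0.665·0.13 + 0.49·0.09
      = 0.04185 + 0.14685 + 0.18324 + 0.08645 + 0.0441 = 0.50249

P(G) ≈ 0.5025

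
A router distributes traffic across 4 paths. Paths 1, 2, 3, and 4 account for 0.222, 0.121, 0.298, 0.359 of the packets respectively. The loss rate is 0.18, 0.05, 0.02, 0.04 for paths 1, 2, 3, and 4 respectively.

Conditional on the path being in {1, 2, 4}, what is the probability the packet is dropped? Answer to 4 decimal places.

0.0860

Let S = {1, 2, 4}.
P(S) = 0.222 + 0.121 + 0.359 = 0.702.
P(L ∩ S) = 0.18·0.222 + 0.05·0.121 + 0.04·0.359 = 0.03996 + 0.00605 + 0.01436 = 0.06037.
P(L | S) = 0.06037 / 0.702 = 0.085997…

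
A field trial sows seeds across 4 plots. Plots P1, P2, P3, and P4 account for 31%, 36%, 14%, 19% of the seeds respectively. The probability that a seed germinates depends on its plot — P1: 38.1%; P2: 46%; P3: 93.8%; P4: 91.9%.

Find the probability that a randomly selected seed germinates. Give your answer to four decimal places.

P(G) ≈ 0.5896

Summing over the partition,
P(G) = P(G|P1)·P(P1) + P(G|P2)·P(P2) + P(G|P3)·P(P3) + P(G|P4)·P(P4)
      = 0.381·0.31 + 0.46·0.36 + 0.938·0.14 + 0.919·0.19
      = 0.11811 + 0.1656 + 0.13132 + 0.17461 = 0.58964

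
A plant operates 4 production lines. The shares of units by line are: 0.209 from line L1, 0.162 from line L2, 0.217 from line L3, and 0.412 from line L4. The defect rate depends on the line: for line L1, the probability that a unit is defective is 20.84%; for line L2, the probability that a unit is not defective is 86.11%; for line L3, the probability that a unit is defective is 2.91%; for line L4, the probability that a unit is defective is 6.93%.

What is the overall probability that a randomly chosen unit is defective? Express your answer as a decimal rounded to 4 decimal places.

P(D|L2) = 1 − 0.8611 = 0.1389.
By the law of total probability,
P(D) = P(D|L1)·P(L1) + P(D|L2)·P(L2) + P(D|L3)·P(L3) + P(D|L4)·P(L4)
      = 0.2084·0.209 + 0.1389·0.162 + 0.0291·0.217 + 0.0693·0.412
      = 0.0435556 + 0.0225018 + 0.0063147 + 0.0285516 = 0.1009237

0.1009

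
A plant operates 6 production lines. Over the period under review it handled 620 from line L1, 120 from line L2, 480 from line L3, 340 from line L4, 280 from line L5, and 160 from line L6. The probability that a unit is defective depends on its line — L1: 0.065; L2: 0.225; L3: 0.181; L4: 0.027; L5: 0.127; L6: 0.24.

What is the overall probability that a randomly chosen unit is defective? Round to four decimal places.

Total: 620 + 120 + 480 + 340 + 280 + 160 = 2000.
P(L1) = 620/2000 = 0.31. P(L2) = 120/2000 = 0.06. P(L3) = 480/2000 = 0.24. P(L4) = 340/2000 = 0.17. P(L5) = 280/2000 = 0.14. P(L6) = 160/2000 = 0.08.
P(D) = P(D|L1)·P(L1) + P(D|L2)·P(L2) + P(D|L3)·P(L3) + P(D|L4)·P(L4) + P(D|L5)·P(L5) + P(D|L6)·P(L6)
      = 0.065·0.31 + 0.225·0.06 + 0.181·0.24 + 0.027·0.17 + 0.127·0.14 + 0.24·0.08
      = 0.02015 + 0.0135 + 0.04344 + 0.00459 + 0.01778 + 0.0192 = 0.11866

P(D) ≈ 0.1187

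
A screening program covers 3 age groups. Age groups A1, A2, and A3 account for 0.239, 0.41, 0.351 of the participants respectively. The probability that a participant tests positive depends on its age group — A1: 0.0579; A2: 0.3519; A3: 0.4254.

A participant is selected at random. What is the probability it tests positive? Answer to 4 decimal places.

0.3074

P(T) = P(T|A1)·P(A1) + P(T|A2)·P(A2) + P(T|A3)·P(A3)
      = 0.0579·0.239 + 0.3519·0.41 + 0.4254·0.351
      = 0.0138381 + 0.144279 + 0.1493154 = 0.3074325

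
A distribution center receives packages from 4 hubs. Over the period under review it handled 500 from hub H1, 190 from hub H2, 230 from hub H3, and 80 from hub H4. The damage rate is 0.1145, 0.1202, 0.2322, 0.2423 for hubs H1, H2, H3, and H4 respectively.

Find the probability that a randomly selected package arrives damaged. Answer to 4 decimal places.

0.1529

Total: 500 + 190 + 230 + 80 = 1000.
P(H1) = 500/1000 = 0.5. P(H2) = 190/1000 = 0.19. P(H3) = 230/1000 = 0.23. P(H4) = 80/1000 = 0.08.
P(D) = P(D|H1)·P(H1) + P(D|H2)·P(H2) + P(D|H3)·P(H3) + P(D|H4)·P(H4)
      = 0.1145·0.5 + 0.1202·0.19 + 0.2322·0.23 + 0.2423·0.08
      = 0.05725 + 0.022838 + 0.053406 + 0.019384 = 0.152878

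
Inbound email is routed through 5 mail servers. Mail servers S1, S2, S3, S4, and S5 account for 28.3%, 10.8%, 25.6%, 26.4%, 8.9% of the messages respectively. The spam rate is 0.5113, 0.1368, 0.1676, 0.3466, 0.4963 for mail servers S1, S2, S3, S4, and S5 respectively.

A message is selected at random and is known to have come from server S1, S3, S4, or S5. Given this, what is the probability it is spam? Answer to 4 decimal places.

0.3624

Let J = {S1, S3, S4, S5}.
P(J) = 0.283 + 0.256 + 0.264 + 0.089 = 0.892.
P(S ∩ J) = 0.5113·0.283 + 0.1676·0.256 + 0.3466·0.264 + 0.4963·0.089 = 0.1446979 + 0.0429056 + 0.0915024 + 0.0441707 = 0.3232766.
P(S | J) = 0.3232766 / 0.892 = 0.362418…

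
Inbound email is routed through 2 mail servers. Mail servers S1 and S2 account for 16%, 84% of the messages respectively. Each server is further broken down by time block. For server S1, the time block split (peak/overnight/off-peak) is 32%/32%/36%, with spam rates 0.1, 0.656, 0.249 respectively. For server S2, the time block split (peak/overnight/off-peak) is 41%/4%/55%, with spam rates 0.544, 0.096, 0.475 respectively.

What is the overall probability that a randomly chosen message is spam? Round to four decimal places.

P(S) ≈ 0.4631

P(S|S1) = 0.32·0.1 + 0.32·0.656 + 0.36·0.249 = 0.032 + 0.20992 + 0.08964 = 0.33156
P(S|S2) = 0.41·0.544 + 0.04·0.096 + 0.55·0.475 = 0.22304 + 0.00384 + 0.26125 = 0.48813
Then overall,
P(S) = 0.16·0.33156 + 0.84·0.48813
      = 0.0530496 + 0.4100292 = 0.4630788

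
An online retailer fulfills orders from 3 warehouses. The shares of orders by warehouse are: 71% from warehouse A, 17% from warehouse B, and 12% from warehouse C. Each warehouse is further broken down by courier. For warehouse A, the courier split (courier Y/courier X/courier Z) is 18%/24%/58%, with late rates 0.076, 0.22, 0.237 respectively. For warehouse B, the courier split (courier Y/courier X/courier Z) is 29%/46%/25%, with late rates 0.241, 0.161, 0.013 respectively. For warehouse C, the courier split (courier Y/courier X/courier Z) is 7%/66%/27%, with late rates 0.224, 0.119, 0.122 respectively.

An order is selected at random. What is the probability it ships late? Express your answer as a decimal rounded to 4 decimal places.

P(L) ≈ 0.1851

P(L|A) = 0.18·0.076 + 0.24·0.22 + 0.58·0.237 = 0.01368 + 0.0528 + 0.13746 = 0.20394
P(L|B) = 0.29·0.241 + 0.46·0.161 + 0.25·0.013 = 0.06989 + 0.07406 + 0.00325 = 0.1472
P(L|C) = 0.07·0.224 + 0.66·0.119 + 0.27·0.122 = 0.01568 + 0.07854 + 0.03294 = 0.12716
By total probability over the outer partition,
P(L) = 0.71·0.20394 + 0.17·0.1472 + 0.12·0.12716
      = 0.1447974 + 0.025024 + 0.0152592 = 0.1850806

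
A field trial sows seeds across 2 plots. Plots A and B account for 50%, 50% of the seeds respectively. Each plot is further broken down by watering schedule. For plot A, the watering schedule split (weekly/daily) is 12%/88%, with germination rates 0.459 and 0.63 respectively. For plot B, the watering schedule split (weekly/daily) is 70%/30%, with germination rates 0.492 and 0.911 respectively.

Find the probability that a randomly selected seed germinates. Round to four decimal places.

0.6136

P(G|A) = 0.12·0.459 + 0.88·0.63 = 0.05508 + 0.5544 = 0.60948
P(G|B) = 0.7·0.492 + 0.3·0.911 = 0.3444 + 0.2733 = 0.6177
By total probability over the outer partition,
P(G) = 0.5·0.60948 + 0.5·0.6177
      = 0.30474 + 0.30885 = 0.61359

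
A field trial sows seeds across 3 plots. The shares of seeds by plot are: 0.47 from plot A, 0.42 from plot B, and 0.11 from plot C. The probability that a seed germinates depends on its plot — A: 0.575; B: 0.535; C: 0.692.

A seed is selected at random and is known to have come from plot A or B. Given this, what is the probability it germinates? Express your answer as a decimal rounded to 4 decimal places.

Let S = {A, B}.
P(S) = 0.47 + 0.42 = 0.89.
P(G ∩ S) = 0.575·0.47 + 0.535·0.42 = 0.27025 + 0.2247 = 0.49495.
P(G | S) = 0.49495 / 0.89 = 0.556124…

P(G|S) ≈ 0.5561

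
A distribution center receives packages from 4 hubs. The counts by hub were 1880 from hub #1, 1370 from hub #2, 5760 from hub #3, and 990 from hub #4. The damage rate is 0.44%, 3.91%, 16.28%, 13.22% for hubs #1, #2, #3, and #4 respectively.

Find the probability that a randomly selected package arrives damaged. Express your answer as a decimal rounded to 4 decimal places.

0.1130

Total: 1880 + 1370 + 5760 + 990 = 10000.
P(#1) = 1880/10000 = 0.188. P(#2) = 1370/10000 = 0.137. P(#3) = 5760/10000 = 0.576. P(#4) = 990/10000 = 0.099.
P(D) = P(D|#1)·P(#1) + P(D|#2)·P(#2) + P(D|#3)·P(#3) + P(D|#4)·P(#4)
      = 0.0044·0.188 + 0.0391·0.137 + 0.1628·0.576 + 0.1322·0.099
      = 0.0008272 + 0.0053567 + 0.0937728 + 0.0130878 = 0.1130445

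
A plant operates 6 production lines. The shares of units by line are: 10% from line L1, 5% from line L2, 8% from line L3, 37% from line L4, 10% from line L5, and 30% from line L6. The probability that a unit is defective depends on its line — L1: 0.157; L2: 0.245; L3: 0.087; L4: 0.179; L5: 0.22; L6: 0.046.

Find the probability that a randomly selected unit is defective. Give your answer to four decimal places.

P(D) ≈ 0.1369

P(D) = P(D|L1)·P(L1) + P(D|L2)·P(L2) + P(D|L3)·P(L3) + P(D|L4)·P(L4) + P(D|L5)·P(L5) + P(D|L6)·P(L6)
      = 0.157·0.1 + 0.245·0.05 + 0.087·0.08 + 0.179·0.37 + 0.22·0.1 + 0.046·0.3
      = 0.0157 + 0.01225 + 0.00696 + 0.06623 + 0.022 + 0.0138 = 0.13694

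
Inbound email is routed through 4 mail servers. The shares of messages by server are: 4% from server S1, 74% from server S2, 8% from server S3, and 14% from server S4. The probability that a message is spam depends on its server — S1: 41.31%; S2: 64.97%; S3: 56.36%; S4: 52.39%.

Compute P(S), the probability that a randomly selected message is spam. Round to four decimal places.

P(S) = P(S|S1)·P(S1) + P(S|S2)·P(S2) + P(S|S3)·P(S3) + P(S|S4)·P(S4)
      = 0.4131·0.04 + 0.6497·0.74 + 0.5636·0.08 + 0.5239·0.14
      = 0.016524 + 0.480778 + 0.045088 + 0.073346 = 0.615736

P(S) ≈ 0.6157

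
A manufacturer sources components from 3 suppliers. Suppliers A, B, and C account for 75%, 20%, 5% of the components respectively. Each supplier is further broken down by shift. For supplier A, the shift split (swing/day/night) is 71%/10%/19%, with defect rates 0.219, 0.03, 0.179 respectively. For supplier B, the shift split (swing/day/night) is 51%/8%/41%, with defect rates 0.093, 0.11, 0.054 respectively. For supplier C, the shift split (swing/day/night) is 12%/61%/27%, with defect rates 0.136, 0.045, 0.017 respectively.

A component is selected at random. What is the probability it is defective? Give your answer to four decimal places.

P(D|A) = 0.71·0.219 + 0.1·0.03 + 0.19·0.179 = 0.15549 + 0.003 + 0.03401 = 0.1925
P(D|B) = 0.51·0.093 + 0.08·0.11 + 0.41·0.054 = 0.04743 + 0.0088 + 0.02214 = 0.07837
P(D|C) = 0.12·0.136 + 0.61·0.045 + 0.27·0.017 = 0.01632 + 0.02745 + 0.00459 = 0.04836
By total probability over the outer partition,
P(D) = 0.75·0.1925 + 0.2·0.07837 + 0.05·0.04836
      = 0.144375 + 0.015674 + 0.002418 = 0.162467

0.1625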